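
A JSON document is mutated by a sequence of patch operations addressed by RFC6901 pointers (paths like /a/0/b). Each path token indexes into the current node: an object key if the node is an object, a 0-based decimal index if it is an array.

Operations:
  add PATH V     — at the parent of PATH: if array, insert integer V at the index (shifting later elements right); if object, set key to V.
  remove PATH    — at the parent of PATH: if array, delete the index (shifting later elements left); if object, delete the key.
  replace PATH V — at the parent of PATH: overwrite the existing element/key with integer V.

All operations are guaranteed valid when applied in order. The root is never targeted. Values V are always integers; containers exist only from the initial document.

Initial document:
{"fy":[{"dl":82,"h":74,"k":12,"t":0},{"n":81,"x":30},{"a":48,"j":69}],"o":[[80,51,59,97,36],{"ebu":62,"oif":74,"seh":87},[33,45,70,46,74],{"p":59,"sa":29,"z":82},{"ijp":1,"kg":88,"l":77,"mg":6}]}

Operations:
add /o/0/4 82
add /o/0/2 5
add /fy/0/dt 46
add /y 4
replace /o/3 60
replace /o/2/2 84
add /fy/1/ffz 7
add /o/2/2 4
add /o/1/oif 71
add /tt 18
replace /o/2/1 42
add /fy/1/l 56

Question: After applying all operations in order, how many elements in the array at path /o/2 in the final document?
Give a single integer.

After op 1 (add /o/0/4 82): {"fy":[{"dl":82,"h":74,"k":12,"t":0},{"n":81,"x":30},{"a":48,"j":69}],"o":[[80,51,59,97,82,36],{"ebu":62,"oif":74,"seh":87},[33,45,70,46,74],{"p":59,"sa":29,"z":82},{"ijp":1,"kg":88,"l":77,"mg":6}]}
After op 2 (add /o/0/2 5): {"fy":[{"dl":82,"h":74,"k":12,"t":0},{"n":81,"x":30},{"a":48,"j":69}],"o":[[80,51,5,59,97,82,36],{"ebu":62,"oif":74,"seh":87},[33,45,70,46,74],{"p":59,"sa":29,"z":82},{"ijp":1,"kg":88,"l":77,"mg":6}]}
After op 3 (add /fy/0/dt 46): {"fy":[{"dl":82,"dt":46,"h":74,"k":12,"t":0},{"n":81,"x":30},{"a":48,"j":69}],"o":[[80,51,5,59,97,82,36],{"ebu":62,"oif":74,"seh":87},[33,45,70,46,74],{"p":59,"sa":29,"z":82},{"ijp":1,"kg":88,"l":77,"mg":6}]}
After op 4 (add /y 4): {"fy":[{"dl":82,"dt":46,"h":74,"k":12,"t":0},{"n":81,"x":30},{"a":48,"j":69}],"o":[[80,51,5,59,97,82,36],{"ebu":62,"oif":74,"seh":87},[33,45,70,46,74],{"p":59,"sa":29,"z":82},{"ijp":1,"kg":88,"l":77,"mg":6}],"y":4}
After op 5 (replace /o/3 60): {"fy":[{"dl":82,"dt":46,"h":74,"k":12,"t":0},{"n":81,"x":30},{"a":48,"j":69}],"o":[[80,51,5,59,97,82,36],{"ebu":62,"oif":74,"seh":87},[33,45,70,46,74],60,{"ijp":1,"kg":88,"l":77,"mg":6}],"y":4}
After op 6 (replace /o/2/2 84): {"fy":[{"dl":82,"dt":46,"h":74,"k":12,"t":0},{"n":81,"x":30},{"a":48,"j":69}],"o":[[80,51,5,59,97,82,36],{"ebu":62,"oif":74,"seh":87},[33,45,84,46,74],60,{"ijp":1,"kg":88,"l":77,"mg":6}],"y":4}
After op 7 (add /fy/1/ffz 7): {"fy":[{"dl":82,"dt":46,"h":74,"k":12,"t":0},{"ffz":7,"n":81,"x":30},{"a":48,"j":69}],"o":[[80,51,5,59,97,82,36],{"ebu":62,"oif":74,"seh":87},[33,45,84,46,74],60,{"ijp":1,"kg":88,"l":77,"mg":6}],"y":4}
After op 8 (add /o/2/2 4): {"fy":[{"dl":82,"dt":46,"h":74,"k":12,"t":0},{"ffz":7,"n":81,"x":30},{"a":48,"j":69}],"o":[[80,51,5,59,97,82,36],{"ebu":62,"oif":74,"seh":87},[33,45,4,84,46,74],60,{"ijp":1,"kg":88,"l":77,"mg":6}],"y":4}
After op 9 (add /o/1/oif 71): {"fy":[{"dl":82,"dt":46,"h":74,"k":12,"t":0},{"ffz":7,"n":81,"x":30},{"a":48,"j":69}],"o":[[80,51,5,59,97,82,36],{"ebu":62,"oif":71,"seh":87},[33,45,4,84,46,74],60,{"ijp":1,"kg":88,"l":77,"mg":6}],"y":4}
After op 10 (add /tt 18): {"fy":[{"dl":82,"dt":46,"h":74,"k":12,"t":0},{"ffz":7,"n":81,"x":30},{"a":48,"j":69}],"o":[[80,51,5,59,97,82,36],{"ebu":62,"oif":71,"seh":87},[33,45,4,84,46,74],60,{"ijp":1,"kg":88,"l":77,"mg":6}],"tt":18,"y":4}
After op 11 (replace /o/2/1 42): {"fy":[{"dl":82,"dt":46,"h":74,"k":12,"t":0},{"ffz":7,"n":81,"x":30},{"a":48,"j":69}],"o":[[80,51,5,59,97,82,36],{"ebu":62,"oif":71,"seh":87},[33,42,4,84,46,74],60,{"ijp":1,"kg":88,"l":77,"mg":6}],"tt":18,"y":4}
After op 12 (add /fy/1/l 56): {"fy":[{"dl":82,"dt":46,"h":74,"k":12,"t":0},{"ffz":7,"l":56,"n":81,"x":30},{"a":48,"j":69}],"o":[[80,51,5,59,97,82,36],{"ebu":62,"oif":71,"seh":87},[33,42,4,84,46,74],60,{"ijp":1,"kg":88,"l":77,"mg":6}],"tt":18,"y":4}
Size at path /o/2: 6

Answer: 6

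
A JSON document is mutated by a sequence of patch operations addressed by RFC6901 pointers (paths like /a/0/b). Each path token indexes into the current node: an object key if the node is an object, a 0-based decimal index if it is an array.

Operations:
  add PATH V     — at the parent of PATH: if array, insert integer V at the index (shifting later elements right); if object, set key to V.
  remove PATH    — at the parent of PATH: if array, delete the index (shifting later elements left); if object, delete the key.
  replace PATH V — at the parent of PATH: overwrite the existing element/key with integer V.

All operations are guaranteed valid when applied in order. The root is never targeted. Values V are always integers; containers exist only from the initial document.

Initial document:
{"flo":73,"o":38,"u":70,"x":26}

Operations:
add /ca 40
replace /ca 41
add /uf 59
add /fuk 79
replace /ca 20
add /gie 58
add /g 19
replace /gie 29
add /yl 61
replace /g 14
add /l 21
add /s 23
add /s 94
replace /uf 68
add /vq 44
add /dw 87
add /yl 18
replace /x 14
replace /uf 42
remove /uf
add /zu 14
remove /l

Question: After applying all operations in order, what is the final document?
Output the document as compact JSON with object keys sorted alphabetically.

Answer: {"ca":20,"dw":87,"flo":73,"fuk":79,"g":14,"gie":29,"o":38,"s":94,"u":70,"vq":44,"x":14,"yl":18,"zu":14}

Derivation:
After op 1 (add /ca 40): {"ca":40,"flo":73,"o":38,"u":70,"x":26}
After op 2 (replace /ca 41): {"ca":41,"flo":73,"o":38,"u":70,"x":26}
After op 3 (add /uf 59): {"ca":41,"flo":73,"o":38,"u":70,"uf":59,"x":26}
After op 4 (add /fuk 79): {"ca":41,"flo":73,"fuk":79,"o":38,"u":70,"uf":59,"x":26}
After op 5 (replace /ca 20): {"ca":20,"flo":73,"fuk":79,"o":38,"u":70,"uf":59,"x":26}
After op 6 (add /gie 58): {"ca":20,"flo":73,"fuk":79,"gie":58,"o":38,"u":70,"uf":59,"x":26}
After op 7 (add /g 19): {"ca":20,"flo":73,"fuk":79,"g":19,"gie":58,"o":38,"u":70,"uf":59,"x":26}
After op 8 (replace /gie 29): {"ca":20,"flo":73,"fuk":79,"g":19,"gie":29,"o":38,"u":70,"uf":59,"x":26}
After op 9 (add /yl 61): {"ca":20,"flo":73,"fuk":79,"g":19,"gie":29,"o":38,"u":70,"uf":59,"x":26,"yl":61}
After op 10 (replace /g 14): {"ca":20,"flo":73,"fuk":79,"g":14,"gie":29,"o":38,"u":70,"uf":59,"x":26,"yl":61}
After op 11 (add /l 21): {"ca":20,"flo":73,"fuk":79,"g":14,"gie":29,"l":21,"o":38,"u":70,"uf":59,"x":26,"yl":61}
After op 12 (add /s 23): {"ca":20,"flo":73,"fuk":79,"g":14,"gie":29,"l":21,"o":38,"s":23,"u":70,"uf":59,"x":26,"yl":61}
After op 13 (add /s 94): {"ca":20,"flo":73,"fuk":79,"g":14,"gie":29,"l":21,"o":38,"s":94,"u":70,"uf":59,"x":26,"yl":61}
After op 14 (replace /uf 68): {"ca":20,"flo":73,"fuk":79,"g":14,"gie":29,"l":21,"o":38,"s":94,"u":70,"uf":68,"x":26,"yl":61}
After op 15 (add /vq 44): {"ca":20,"flo":73,"fuk":79,"g":14,"gie":29,"l":21,"o":38,"s":94,"u":70,"uf":68,"vq":44,"x":26,"yl":61}
After op 16 (add /dw 87): {"ca":20,"dw":87,"flo":73,"fuk":79,"g":14,"gie":29,"l":21,"o":38,"s":94,"u":70,"uf":68,"vq":44,"x":26,"yl":61}
After op 17 (add /yl 18): {"ca":20,"dw":87,"flo":73,"fuk":79,"g":14,"gie":29,"l":21,"o":38,"s":94,"u":70,"uf":68,"vq":44,"x":26,"yl":18}
After op 18 (replace /x 14): {"ca":20,"dw":87,"flo":73,"fuk":79,"g":14,"gie":29,"l":21,"o":38,"s":94,"u":70,"uf":68,"vq":44,"x":14,"yl":18}
After op 19 (replace /uf 42): {"ca":20,"dw":87,"flo":73,"fuk":79,"g":14,"gie":29,"l":21,"o":38,"s":94,"u":70,"uf":42,"vq":44,"x":14,"yl":18}
After op 20 (remove /uf): {"ca":20,"dw":87,"flo":73,"fuk":79,"g":14,"gie":29,"l":21,"o":38,"s":94,"u":70,"vq":44,"x":14,"yl":18}
After op 21 (add /zu 14): {"ca":20,"dw":87,"flo":73,"fuk":79,"g":14,"gie":29,"l":21,"o":38,"s":94,"u":70,"vq":44,"x":14,"yl":18,"zu":14}
After op 22 (remove /l): {"ca":20,"dw":87,"flo":73,"fuk":79,"g":14,"gie":29,"o":38,"s":94,"u":70,"vq":44,"x":14,"yl":18,"zu":14}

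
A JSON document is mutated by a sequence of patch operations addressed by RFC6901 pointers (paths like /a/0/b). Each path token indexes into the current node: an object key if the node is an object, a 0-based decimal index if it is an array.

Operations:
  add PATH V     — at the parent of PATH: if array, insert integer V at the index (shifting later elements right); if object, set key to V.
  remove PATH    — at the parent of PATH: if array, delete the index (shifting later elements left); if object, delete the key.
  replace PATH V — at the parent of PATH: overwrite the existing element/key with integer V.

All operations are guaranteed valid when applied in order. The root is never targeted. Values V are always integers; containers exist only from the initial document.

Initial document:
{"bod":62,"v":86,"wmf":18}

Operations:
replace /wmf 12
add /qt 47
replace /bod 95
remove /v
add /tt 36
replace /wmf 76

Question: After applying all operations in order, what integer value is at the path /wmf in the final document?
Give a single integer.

After op 1 (replace /wmf 12): {"bod":62,"v":86,"wmf":12}
After op 2 (add /qt 47): {"bod":62,"qt":47,"v":86,"wmf":12}
After op 3 (replace /bod 95): {"bod":95,"qt":47,"v":86,"wmf":12}
After op 4 (remove /v): {"bod":95,"qt":47,"wmf":12}
After op 5 (add /tt 36): {"bod":95,"qt":47,"tt":36,"wmf":12}
After op 6 (replace /wmf 76): {"bod":95,"qt":47,"tt":36,"wmf":76}
Value at /wmf: 76

Answer: 76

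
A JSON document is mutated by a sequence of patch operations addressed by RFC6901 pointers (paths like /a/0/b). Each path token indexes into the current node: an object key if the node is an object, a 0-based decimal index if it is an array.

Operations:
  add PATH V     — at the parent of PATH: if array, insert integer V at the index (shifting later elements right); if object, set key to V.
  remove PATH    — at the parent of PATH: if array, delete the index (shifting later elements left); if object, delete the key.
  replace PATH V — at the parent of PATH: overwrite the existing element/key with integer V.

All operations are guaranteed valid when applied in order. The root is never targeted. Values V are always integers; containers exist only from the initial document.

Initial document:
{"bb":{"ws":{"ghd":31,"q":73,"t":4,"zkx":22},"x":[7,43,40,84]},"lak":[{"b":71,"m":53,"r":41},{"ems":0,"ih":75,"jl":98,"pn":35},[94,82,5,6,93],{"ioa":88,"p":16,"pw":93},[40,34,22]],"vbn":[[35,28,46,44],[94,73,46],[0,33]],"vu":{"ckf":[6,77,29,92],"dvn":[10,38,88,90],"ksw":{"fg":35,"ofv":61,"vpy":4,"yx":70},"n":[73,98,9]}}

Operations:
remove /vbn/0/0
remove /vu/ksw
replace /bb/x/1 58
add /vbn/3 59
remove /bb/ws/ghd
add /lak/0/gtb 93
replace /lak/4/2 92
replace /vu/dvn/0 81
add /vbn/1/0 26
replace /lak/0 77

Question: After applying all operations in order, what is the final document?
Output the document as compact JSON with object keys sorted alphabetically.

After op 1 (remove /vbn/0/0): {"bb":{"ws":{"ghd":31,"q":73,"t":4,"zkx":22},"x":[7,43,40,84]},"lak":[{"b":71,"m":53,"r":41},{"ems":0,"ih":75,"jl":98,"pn":35},[94,82,5,6,93],{"ioa":88,"p":16,"pw":93},[40,34,22]],"vbn":[[28,46,44],[94,73,46],[0,33]],"vu":{"ckf":[6,77,29,92],"dvn":[10,38,88,90],"ksw":{"fg":35,"ofv":61,"vpy":4,"yx":70},"n":[73,98,9]}}
After op 2 (remove /vu/ksw): {"bb":{"ws":{"ghd":31,"q":73,"t":4,"zkx":22},"x":[7,43,40,84]},"lak":[{"b":71,"m":53,"r":41},{"ems":0,"ih":75,"jl":98,"pn":35},[94,82,5,6,93],{"ioa":88,"p":16,"pw":93},[40,34,22]],"vbn":[[28,46,44],[94,73,46],[0,33]],"vu":{"ckf":[6,77,29,92],"dvn":[10,38,88,90],"n":[73,98,9]}}
After op 3 (replace /bb/x/1 58): {"bb":{"ws":{"ghd":31,"q":73,"t":4,"zkx":22},"x":[7,58,40,84]},"lak":[{"b":71,"m":53,"r":41},{"ems":0,"ih":75,"jl":98,"pn":35},[94,82,5,6,93],{"ioa":88,"p":16,"pw":93},[40,34,22]],"vbn":[[28,46,44],[94,73,46],[0,33]],"vu":{"ckf":[6,77,29,92],"dvn":[10,38,88,90],"n":[73,98,9]}}
After op 4 (add /vbn/3 59): {"bb":{"ws":{"ghd":31,"q":73,"t":4,"zkx":22},"x":[7,58,40,84]},"lak":[{"b":71,"m":53,"r":41},{"ems":0,"ih":75,"jl":98,"pn":35},[94,82,5,6,93],{"ioa":88,"p":16,"pw":93},[40,34,22]],"vbn":[[28,46,44],[94,73,46],[0,33],59],"vu":{"ckf":[6,77,29,92],"dvn":[10,38,88,90],"n":[73,98,9]}}
After op 5 (remove /bb/ws/ghd): {"bb":{"ws":{"q":73,"t":4,"zkx":22},"x":[7,58,40,84]},"lak":[{"b":71,"m":53,"r":41},{"ems":0,"ih":75,"jl":98,"pn":35},[94,82,5,6,93],{"ioa":88,"p":16,"pw":93},[40,34,22]],"vbn":[[28,46,44],[94,73,46],[0,33],59],"vu":{"ckf":[6,77,29,92],"dvn":[10,38,88,90],"n":[73,98,9]}}
After op 6 (add /lak/0/gtb 93): {"bb":{"ws":{"q":73,"t":4,"zkx":22},"x":[7,58,40,84]},"lak":[{"b":71,"gtb":93,"m":53,"r":41},{"ems":0,"ih":75,"jl":98,"pn":35},[94,82,5,6,93],{"ioa":88,"p":16,"pw":93},[40,34,22]],"vbn":[[28,46,44],[94,73,46],[0,33],59],"vu":{"ckf":[6,77,29,92],"dvn":[10,38,88,90],"n":[73,98,9]}}
After op 7 (replace /lak/4/2 92): {"bb":{"ws":{"q":73,"t":4,"zkx":22},"x":[7,58,40,84]},"lak":[{"b":71,"gtb":93,"m":53,"r":41},{"ems":0,"ih":75,"jl":98,"pn":35},[94,82,5,6,93],{"ioa":88,"p":16,"pw":93},[40,34,92]],"vbn":[[28,46,44],[94,73,46],[0,33],59],"vu":{"ckf":[6,77,29,92],"dvn":[10,38,88,90],"n":[73,98,9]}}
After op 8 (replace /vu/dvn/0 81): {"bb":{"ws":{"q":73,"t":4,"zkx":22},"x":[7,58,40,84]},"lak":[{"b":71,"gtb":93,"m":53,"r":41},{"ems":0,"ih":75,"jl":98,"pn":35},[94,82,5,6,93],{"ioa":88,"p":16,"pw":93},[40,34,92]],"vbn":[[28,46,44],[94,73,46],[0,33],59],"vu":{"ckf":[6,77,29,92],"dvn":[81,38,88,90],"n":[73,98,9]}}
After op 9 (add /vbn/1/0 26): {"bb":{"ws":{"q":73,"t":4,"zkx":22},"x":[7,58,40,84]},"lak":[{"b":71,"gtb":93,"m":53,"r":41},{"ems":0,"ih":75,"jl":98,"pn":35},[94,82,5,6,93],{"ioa":88,"p":16,"pw":93},[40,34,92]],"vbn":[[28,46,44],[26,94,73,46],[0,33],59],"vu":{"ckf":[6,77,29,92],"dvn":[81,38,88,90],"n":[73,98,9]}}
After op 10 (replace /lak/0 77): {"bb":{"ws":{"q":73,"t":4,"zkx":22},"x":[7,58,40,84]},"lak":[77,{"ems":0,"ih":75,"jl":98,"pn":35},[94,82,5,6,93],{"ioa":88,"p":16,"pw":93},[40,34,92]],"vbn":[[28,46,44],[26,94,73,46],[0,33],59],"vu":{"ckf":[6,77,29,92],"dvn":[81,38,88,90],"n":[73,98,9]}}

Answer: {"bb":{"ws":{"q":73,"t":4,"zkx":22},"x":[7,58,40,84]},"lak":[77,{"ems":0,"ih":75,"jl":98,"pn":35},[94,82,5,6,93],{"ioa":88,"p":16,"pw":93},[40,34,92]],"vbn":[[28,46,44],[26,94,73,46],[0,33],59],"vu":{"ckf":[6,77,29,92],"dvn":[81,38,88,90],"n":[73,98,9]}}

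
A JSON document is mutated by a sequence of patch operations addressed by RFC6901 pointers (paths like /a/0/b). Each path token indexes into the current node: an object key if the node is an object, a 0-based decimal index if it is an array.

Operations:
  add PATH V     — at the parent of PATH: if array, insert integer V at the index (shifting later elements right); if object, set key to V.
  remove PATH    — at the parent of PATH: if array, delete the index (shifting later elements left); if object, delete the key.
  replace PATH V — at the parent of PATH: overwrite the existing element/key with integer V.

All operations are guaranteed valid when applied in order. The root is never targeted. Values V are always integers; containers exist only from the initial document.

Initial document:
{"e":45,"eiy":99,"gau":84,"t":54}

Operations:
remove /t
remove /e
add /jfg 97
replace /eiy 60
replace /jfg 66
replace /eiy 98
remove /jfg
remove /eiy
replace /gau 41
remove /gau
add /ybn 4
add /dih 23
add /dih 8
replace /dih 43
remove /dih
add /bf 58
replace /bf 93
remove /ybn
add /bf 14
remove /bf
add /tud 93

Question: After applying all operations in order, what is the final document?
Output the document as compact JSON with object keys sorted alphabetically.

Answer: {"tud":93}

Derivation:
After op 1 (remove /t): {"e":45,"eiy":99,"gau":84}
After op 2 (remove /e): {"eiy":99,"gau":84}
After op 3 (add /jfg 97): {"eiy":99,"gau":84,"jfg":97}
After op 4 (replace /eiy 60): {"eiy":60,"gau":84,"jfg":97}
After op 5 (replace /jfg 66): {"eiy":60,"gau":84,"jfg":66}
After op 6 (replace /eiy 98): {"eiy":98,"gau":84,"jfg":66}
After op 7 (remove /jfg): {"eiy":98,"gau":84}
After op 8 (remove /eiy): {"gau":84}
After op 9 (replace /gau 41): {"gau":41}
After op 10 (remove /gau): {}
After op 11 (add /ybn 4): {"ybn":4}
After op 12 (add /dih 23): {"dih":23,"ybn":4}
After op 13 (add /dih 8): {"dih":8,"ybn":4}
After op 14 (replace /dih 43): {"dih":43,"ybn":4}
After op 15 (remove /dih): {"ybn":4}
After op 16 (add /bf 58): {"bf":58,"ybn":4}
After op 17 (replace /bf 93): {"bf":93,"ybn":4}
After op 18 (remove /ybn): {"bf":93}
After op 19 (add /bf 14): {"bf":14}
After op 20 (remove /bf): {}
After op 21 (add /tud 93): {"tud":93}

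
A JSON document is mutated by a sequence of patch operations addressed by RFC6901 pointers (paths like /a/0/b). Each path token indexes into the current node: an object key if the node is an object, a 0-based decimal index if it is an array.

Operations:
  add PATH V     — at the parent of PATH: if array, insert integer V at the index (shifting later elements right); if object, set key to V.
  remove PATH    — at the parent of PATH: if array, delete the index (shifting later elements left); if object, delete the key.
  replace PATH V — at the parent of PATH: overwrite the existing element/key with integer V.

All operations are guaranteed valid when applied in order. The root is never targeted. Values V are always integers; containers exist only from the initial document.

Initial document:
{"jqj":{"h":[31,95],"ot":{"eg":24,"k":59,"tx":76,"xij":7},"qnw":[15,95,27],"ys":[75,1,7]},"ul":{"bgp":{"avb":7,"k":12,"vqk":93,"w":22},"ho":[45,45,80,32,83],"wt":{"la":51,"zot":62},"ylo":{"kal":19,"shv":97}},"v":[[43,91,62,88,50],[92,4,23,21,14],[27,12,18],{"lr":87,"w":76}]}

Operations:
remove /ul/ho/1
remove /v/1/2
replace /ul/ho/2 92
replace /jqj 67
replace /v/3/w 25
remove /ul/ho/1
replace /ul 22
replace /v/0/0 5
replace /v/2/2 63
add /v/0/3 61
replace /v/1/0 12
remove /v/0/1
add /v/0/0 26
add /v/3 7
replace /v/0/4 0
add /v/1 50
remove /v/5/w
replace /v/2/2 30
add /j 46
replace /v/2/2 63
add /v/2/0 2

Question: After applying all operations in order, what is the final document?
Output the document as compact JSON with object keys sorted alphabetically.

Answer: {"j":46,"jqj":67,"ul":22,"v":[[26,5,62,61,0,50],50,[2,12,4,63,14],[27,12,63],7,{"lr":87}]}

Derivation:
After op 1 (remove /ul/ho/1): {"jqj":{"h":[31,95],"ot":{"eg":24,"k":59,"tx":76,"xij":7},"qnw":[15,95,27],"ys":[75,1,7]},"ul":{"bgp":{"avb":7,"k":12,"vqk":93,"w":22},"ho":[45,80,32,83],"wt":{"la":51,"zot":62},"ylo":{"kal":19,"shv":97}},"v":[[43,91,62,88,50],[92,4,23,21,14],[27,12,18],{"lr":87,"w":76}]}
After op 2 (remove /v/1/2): {"jqj":{"h":[31,95],"ot":{"eg":24,"k":59,"tx":76,"xij":7},"qnw":[15,95,27],"ys":[75,1,7]},"ul":{"bgp":{"avb":7,"k":12,"vqk":93,"w":22},"ho":[45,80,32,83],"wt":{"la":51,"zot":62},"ylo":{"kal":19,"shv":97}},"v":[[43,91,62,88,50],[92,4,21,14],[27,12,18],{"lr":87,"w":76}]}
After op 3 (replace /ul/ho/2 92): {"jqj":{"h":[31,95],"ot":{"eg":24,"k":59,"tx":76,"xij":7},"qnw":[15,95,27],"ys":[75,1,7]},"ul":{"bgp":{"avb":7,"k":12,"vqk":93,"w":22},"ho":[45,80,92,83],"wt":{"la":51,"zot":62},"ylo":{"kal":19,"shv":97}},"v":[[43,91,62,88,50],[92,4,21,14],[27,12,18],{"lr":87,"w":76}]}
After op 4 (replace /jqj 67): {"jqj":67,"ul":{"bgp":{"avb":7,"k":12,"vqk":93,"w":22},"ho":[45,80,92,83],"wt":{"la":51,"zot":62},"ylo":{"kal":19,"shv":97}},"v":[[43,91,62,88,50],[92,4,21,14],[27,12,18],{"lr":87,"w":76}]}
After op 5 (replace /v/3/w 25): {"jqj":67,"ul":{"bgp":{"avb":7,"k":12,"vqk":93,"w":22},"ho":[45,80,92,83],"wt":{"la":51,"zot":62},"ylo":{"kal":19,"shv":97}},"v":[[43,91,62,88,50],[92,4,21,14],[27,12,18],{"lr":87,"w":25}]}
After op 6 (remove /ul/ho/1): {"jqj":67,"ul":{"bgp":{"avb":7,"k":12,"vqk":93,"w":22},"ho":[45,92,83],"wt":{"la":51,"zot":62},"ylo":{"kal":19,"shv":97}},"v":[[43,91,62,88,50],[92,4,21,14],[27,12,18],{"lr":87,"w":25}]}
After op 7 (replace /ul 22): {"jqj":67,"ul":22,"v":[[43,91,62,88,50],[92,4,21,14],[27,12,18],{"lr":87,"w":25}]}
After op 8 (replace /v/0/0 5): {"jqj":67,"ul":22,"v":[[5,91,62,88,50],[92,4,21,14],[27,12,18],{"lr":87,"w":25}]}
After op 9 (replace /v/2/2 63): {"jqj":67,"ul":22,"v":[[5,91,62,88,50],[92,4,21,14],[27,12,63],{"lr":87,"w":25}]}
After op 10 (add /v/0/3 61): {"jqj":67,"ul":22,"v":[[5,91,62,61,88,50],[92,4,21,14],[27,12,63],{"lr":87,"w":25}]}
After op 11 (replace /v/1/0 12): {"jqj":67,"ul":22,"v":[[5,91,62,61,88,50],[12,4,21,14],[27,12,63],{"lr":87,"w":25}]}
After op 12 (remove /v/0/1): {"jqj":67,"ul":22,"v":[[5,62,61,88,50],[12,4,21,14],[27,12,63],{"lr":87,"w":25}]}
After op 13 (add /v/0/0 26): {"jqj":67,"ul":22,"v":[[26,5,62,61,88,50],[12,4,21,14],[27,12,63],{"lr":87,"w":25}]}
After op 14 (add /v/3 7): {"jqj":67,"ul":22,"v":[[26,5,62,61,88,50],[12,4,21,14],[27,12,63],7,{"lr":87,"w":25}]}
After op 15 (replace /v/0/4 0): {"jqj":67,"ul":22,"v":[[26,5,62,61,0,50],[12,4,21,14],[27,12,63],7,{"lr":87,"w":25}]}
After op 16 (add /v/1 50): {"jqj":67,"ul":22,"v":[[26,5,62,61,0,50],50,[12,4,21,14],[27,12,63],7,{"lr":87,"w":25}]}
After op 17 (remove /v/5/w): {"jqj":67,"ul":22,"v":[[26,5,62,61,0,50],50,[12,4,21,14],[27,12,63],7,{"lr":87}]}
After op 18 (replace /v/2/2 30): {"jqj":67,"ul":22,"v":[[26,5,62,61,0,50],50,[12,4,30,14],[27,12,63],7,{"lr":87}]}
After op 19 (add /j 46): {"j":46,"jqj":67,"ul":22,"v":[[26,5,62,61,0,50],50,[12,4,30,14],[27,12,63],7,{"lr":87}]}
After op 20 (replace /v/2/2 63): {"j":46,"jqj":67,"ul":22,"v":[[26,5,62,61,0,50],50,[12,4,63,14],[27,12,63],7,{"lr":87}]}
After op 21 (add /v/2/0 2): {"j":46,"jqj":67,"ul":22,"v":[[26,5,62,61,0,50],50,[2,12,4,63,14],[27,12,63],7,{"lr":87}]}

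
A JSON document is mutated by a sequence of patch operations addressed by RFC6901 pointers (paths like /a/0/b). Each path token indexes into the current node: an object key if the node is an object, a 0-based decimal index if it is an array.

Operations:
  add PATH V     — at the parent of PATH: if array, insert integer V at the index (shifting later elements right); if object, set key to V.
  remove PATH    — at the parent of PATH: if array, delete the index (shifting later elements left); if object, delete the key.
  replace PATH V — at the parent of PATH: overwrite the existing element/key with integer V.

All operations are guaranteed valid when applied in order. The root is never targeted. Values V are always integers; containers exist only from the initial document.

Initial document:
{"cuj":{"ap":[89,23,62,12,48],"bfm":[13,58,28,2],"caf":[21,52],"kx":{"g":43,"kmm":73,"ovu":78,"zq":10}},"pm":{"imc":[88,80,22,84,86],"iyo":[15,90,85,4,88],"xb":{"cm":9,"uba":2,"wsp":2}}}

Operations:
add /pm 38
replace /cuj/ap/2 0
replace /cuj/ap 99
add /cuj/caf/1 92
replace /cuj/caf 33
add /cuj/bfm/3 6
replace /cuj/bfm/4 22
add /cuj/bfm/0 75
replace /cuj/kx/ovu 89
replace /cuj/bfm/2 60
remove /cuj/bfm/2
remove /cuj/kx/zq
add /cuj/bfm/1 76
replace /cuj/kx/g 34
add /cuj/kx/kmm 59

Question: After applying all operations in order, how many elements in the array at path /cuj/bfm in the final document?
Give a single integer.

After op 1 (add /pm 38): {"cuj":{"ap":[89,23,62,12,48],"bfm":[13,58,28,2],"caf":[21,52],"kx":{"g":43,"kmm":73,"ovu":78,"zq":10}},"pm":38}
After op 2 (replace /cuj/ap/2 0): {"cuj":{"ap":[89,23,0,12,48],"bfm":[13,58,28,2],"caf":[21,52],"kx":{"g":43,"kmm":73,"ovu":78,"zq":10}},"pm":38}
After op 3 (replace /cuj/ap 99): {"cuj":{"ap":99,"bfm":[13,58,28,2],"caf":[21,52],"kx":{"g":43,"kmm":73,"ovu":78,"zq":10}},"pm":38}
After op 4 (add /cuj/caf/1 92): {"cuj":{"ap":99,"bfm":[13,58,28,2],"caf":[21,92,52],"kx":{"g":43,"kmm":73,"ovu":78,"zq":10}},"pm":38}
After op 5 (replace /cuj/caf 33): {"cuj":{"ap":99,"bfm":[13,58,28,2],"caf":33,"kx":{"g":43,"kmm":73,"ovu":78,"zq":10}},"pm":38}
After op 6 (add /cuj/bfm/3 6): {"cuj":{"ap":99,"bfm":[13,58,28,6,2],"caf":33,"kx":{"g":43,"kmm":73,"ovu":78,"zq":10}},"pm":38}
After op 7 (replace /cuj/bfm/4 22): {"cuj":{"ap":99,"bfm":[13,58,28,6,22],"caf":33,"kx":{"g":43,"kmm":73,"ovu":78,"zq":10}},"pm":38}
After op 8 (add /cuj/bfm/0 75): {"cuj":{"ap":99,"bfm":[75,13,58,28,6,22],"caf":33,"kx":{"g":43,"kmm":73,"ovu":78,"zq":10}},"pm":38}
After op 9 (replace /cuj/kx/ovu 89): {"cuj":{"ap":99,"bfm":[75,13,58,28,6,22],"caf":33,"kx":{"g":43,"kmm":73,"ovu":89,"zq":10}},"pm":38}
After op 10 (replace /cuj/bfm/2 60): {"cuj":{"ap":99,"bfm":[75,13,60,28,6,22],"caf":33,"kx":{"g":43,"kmm":73,"ovu":89,"zq":10}},"pm":38}
After op 11 (remove /cuj/bfm/2): {"cuj":{"ap":99,"bfm":[75,13,28,6,22],"caf":33,"kx":{"g":43,"kmm":73,"ovu":89,"zq":10}},"pm":38}
After op 12 (remove /cuj/kx/zq): {"cuj":{"ap":99,"bfm":[75,13,28,6,22],"caf":33,"kx":{"g":43,"kmm":73,"ovu":89}},"pm":38}
After op 13 (add /cuj/bfm/1 76): {"cuj":{"ap":99,"bfm":[75,76,13,28,6,22],"caf":33,"kx":{"g":43,"kmm":73,"ovu":89}},"pm":38}
After op 14 (replace /cuj/kx/g 34): {"cuj":{"ap":99,"bfm":[75,76,13,28,6,22],"caf":33,"kx":{"g":34,"kmm":73,"ovu":89}},"pm":38}
After op 15 (add /cuj/kx/kmm 59): {"cuj":{"ap":99,"bfm":[75,76,13,28,6,22],"caf":33,"kx":{"g":34,"kmm":59,"ovu":89}},"pm":38}
Size at path /cuj/bfm: 6

Answer: 6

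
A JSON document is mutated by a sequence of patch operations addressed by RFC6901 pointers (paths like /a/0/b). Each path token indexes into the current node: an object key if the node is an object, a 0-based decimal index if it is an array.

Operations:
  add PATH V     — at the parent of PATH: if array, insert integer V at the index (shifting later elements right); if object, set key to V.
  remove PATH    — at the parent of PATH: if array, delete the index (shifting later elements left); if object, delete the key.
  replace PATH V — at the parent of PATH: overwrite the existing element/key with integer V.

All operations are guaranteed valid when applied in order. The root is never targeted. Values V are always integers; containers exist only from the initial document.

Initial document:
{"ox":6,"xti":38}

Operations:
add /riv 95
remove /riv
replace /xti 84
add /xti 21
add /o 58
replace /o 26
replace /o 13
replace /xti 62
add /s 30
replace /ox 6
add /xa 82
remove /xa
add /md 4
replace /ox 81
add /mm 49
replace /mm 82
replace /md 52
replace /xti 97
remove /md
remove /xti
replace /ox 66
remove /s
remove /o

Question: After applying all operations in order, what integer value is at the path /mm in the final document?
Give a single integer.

Answer: 82

Derivation:
After op 1 (add /riv 95): {"ox":6,"riv":95,"xti":38}
After op 2 (remove /riv): {"ox":6,"xti":38}
After op 3 (replace /xti 84): {"ox":6,"xti":84}
After op 4 (add /xti 21): {"ox":6,"xti":21}
After op 5 (add /o 58): {"o":58,"ox":6,"xti":21}
After op 6 (replace /o 26): {"o":26,"ox":6,"xti":21}
After op 7 (replace /o 13): {"o":13,"ox":6,"xti":21}
After op 8 (replace /xti 62): {"o":13,"ox":6,"xti":62}
After op 9 (add /s 30): {"o":13,"ox":6,"s":30,"xti":62}
After op 10 (replace /ox 6): {"o":13,"ox":6,"s":30,"xti":62}
After op 11 (add /xa 82): {"o":13,"ox":6,"s":30,"xa":82,"xti":62}
After op 12 (remove /xa): {"o":13,"ox":6,"s":30,"xti":62}
After op 13 (add /md 4): {"md":4,"o":13,"ox":6,"s":30,"xti":62}
After op 14 (replace /ox 81): {"md":4,"o":13,"ox":81,"s":30,"xti":62}
After op 15 (add /mm 49): {"md":4,"mm":49,"o":13,"ox":81,"s":30,"xti":62}
After op 16 (replace /mm 82): {"md":4,"mm":82,"o":13,"ox":81,"s":30,"xti":62}
After op 17 (replace /md 52): {"md":52,"mm":82,"o":13,"ox":81,"s":30,"xti":62}
After op 18 (replace /xti 97): {"md":52,"mm":82,"o":13,"ox":81,"s":30,"xti":97}
After op 19 (remove /md): {"mm":82,"o":13,"ox":81,"s":30,"xti":97}
After op 20 (remove /xti): {"mm":82,"o":13,"ox":81,"s":30}
After op 21 (replace /ox 66): {"mm":82,"o":13,"ox":66,"s":30}
After op 22 (remove /s): {"mm":82,"o":13,"ox":66}
After op 23 (remove /o): {"mm":82,"ox":66}
Value at /mm: 82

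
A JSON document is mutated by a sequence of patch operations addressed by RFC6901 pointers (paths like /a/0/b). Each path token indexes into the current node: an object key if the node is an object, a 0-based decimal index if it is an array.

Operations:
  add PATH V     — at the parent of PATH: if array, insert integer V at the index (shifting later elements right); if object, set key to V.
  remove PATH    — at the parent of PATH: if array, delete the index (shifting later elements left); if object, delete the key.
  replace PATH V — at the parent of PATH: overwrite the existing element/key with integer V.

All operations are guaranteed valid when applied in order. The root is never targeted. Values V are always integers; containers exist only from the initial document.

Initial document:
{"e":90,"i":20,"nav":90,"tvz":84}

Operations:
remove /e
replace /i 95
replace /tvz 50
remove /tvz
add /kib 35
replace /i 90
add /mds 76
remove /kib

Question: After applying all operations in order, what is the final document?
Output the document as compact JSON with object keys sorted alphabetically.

Answer: {"i":90,"mds":76,"nav":90}

Derivation:
After op 1 (remove /e): {"i":20,"nav":90,"tvz":84}
After op 2 (replace /i 95): {"i":95,"nav":90,"tvz":84}
After op 3 (replace /tvz 50): {"i":95,"nav":90,"tvz":50}
After op 4 (remove /tvz): {"i":95,"nav":90}
After op 5 (add /kib 35): {"i":95,"kib":35,"nav":90}
After op 6 (replace /i 90): {"i":90,"kib":35,"nav":90}
After op 7 (add /mds 76): {"i":90,"kib":35,"mds":76,"nav":90}
After op 8 (remove /kib): {"i":90,"mds":76,"nav":90}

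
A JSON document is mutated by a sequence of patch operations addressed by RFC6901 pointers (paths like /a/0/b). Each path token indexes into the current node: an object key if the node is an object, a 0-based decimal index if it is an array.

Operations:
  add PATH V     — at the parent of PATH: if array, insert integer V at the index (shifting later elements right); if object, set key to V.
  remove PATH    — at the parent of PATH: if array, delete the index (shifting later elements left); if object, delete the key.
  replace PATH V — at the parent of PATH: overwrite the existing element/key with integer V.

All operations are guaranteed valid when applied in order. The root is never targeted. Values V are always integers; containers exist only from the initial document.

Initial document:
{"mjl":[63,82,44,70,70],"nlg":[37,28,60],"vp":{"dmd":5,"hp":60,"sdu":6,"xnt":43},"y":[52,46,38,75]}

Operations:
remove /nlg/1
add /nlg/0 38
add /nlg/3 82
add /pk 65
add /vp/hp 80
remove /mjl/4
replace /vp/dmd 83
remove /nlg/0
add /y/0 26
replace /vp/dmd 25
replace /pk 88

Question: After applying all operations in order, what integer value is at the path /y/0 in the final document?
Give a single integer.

Answer: 26

Derivation:
After op 1 (remove /nlg/1): {"mjl":[63,82,44,70,70],"nlg":[37,60],"vp":{"dmd":5,"hp":60,"sdu":6,"xnt":43},"y":[52,46,38,75]}
After op 2 (add /nlg/0 38): {"mjl":[63,82,44,70,70],"nlg":[38,37,60],"vp":{"dmd":5,"hp":60,"sdu":6,"xnt":43},"y":[52,46,38,75]}
After op 3 (add /nlg/3 82): {"mjl":[63,82,44,70,70],"nlg":[38,37,60,82],"vp":{"dmd":5,"hp":60,"sdu":6,"xnt":43},"y":[52,46,38,75]}
After op 4 (add /pk 65): {"mjl":[63,82,44,70,70],"nlg":[38,37,60,82],"pk":65,"vp":{"dmd":5,"hp":60,"sdu":6,"xnt":43},"y":[52,46,38,75]}
After op 5 (add /vp/hp 80): {"mjl":[63,82,44,70,70],"nlg":[38,37,60,82],"pk":65,"vp":{"dmd":5,"hp":80,"sdu":6,"xnt":43},"y":[52,46,38,75]}
After op 6 (remove /mjl/4): {"mjl":[63,82,44,70],"nlg":[38,37,60,82],"pk":65,"vp":{"dmd":5,"hp":80,"sdu":6,"xnt":43},"y":[52,46,38,75]}
After op 7 (replace /vp/dmd 83): {"mjl":[63,82,44,70],"nlg":[38,37,60,82],"pk":65,"vp":{"dmd":83,"hp":80,"sdu":6,"xnt":43},"y":[52,46,38,75]}
After op 8 (remove /nlg/0): {"mjl":[63,82,44,70],"nlg":[37,60,82],"pk":65,"vp":{"dmd":83,"hp":80,"sdu":6,"xnt":43},"y":[52,46,38,75]}
After op 9 (add /y/0 26): {"mjl":[63,82,44,70],"nlg":[37,60,82],"pk":65,"vp":{"dmd":83,"hp":80,"sdu":6,"xnt":43},"y":[26,52,46,38,75]}
After op 10 (replace /vp/dmd 25): {"mjl":[63,82,44,70],"nlg":[37,60,82],"pk":65,"vp":{"dmd":25,"hp":80,"sdu":6,"xnt":43},"y":[26,52,46,38,75]}
After op 11 (replace /pk 88): {"mjl":[63,82,44,70],"nlg":[37,60,82],"pk":88,"vp":{"dmd":25,"hp":80,"sdu":6,"xnt":43},"y":[26,52,46,38,75]}
Value at /y/0: 26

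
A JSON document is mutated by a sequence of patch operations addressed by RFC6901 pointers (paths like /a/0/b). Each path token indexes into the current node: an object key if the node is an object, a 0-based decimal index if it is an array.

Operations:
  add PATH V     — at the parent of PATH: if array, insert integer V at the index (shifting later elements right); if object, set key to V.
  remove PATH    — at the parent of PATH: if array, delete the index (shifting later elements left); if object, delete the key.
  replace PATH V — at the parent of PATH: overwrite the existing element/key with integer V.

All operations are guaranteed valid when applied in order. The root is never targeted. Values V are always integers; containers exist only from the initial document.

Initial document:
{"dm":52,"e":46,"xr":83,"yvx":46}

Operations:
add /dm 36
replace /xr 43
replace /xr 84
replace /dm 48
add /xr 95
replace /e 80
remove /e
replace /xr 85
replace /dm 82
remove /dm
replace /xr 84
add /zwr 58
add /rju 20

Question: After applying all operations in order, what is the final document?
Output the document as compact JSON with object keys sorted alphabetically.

Answer: {"rju":20,"xr":84,"yvx":46,"zwr":58}

Derivation:
After op 1 (add /dm 36): {"dm":36,"e":46,"xr":83,"yvx":46}
After op 2 (replace /xr 43): {"dm":36,"e":46,"xr":43,"yvx":46}
After op 3 (replace /xr 84): {"dm":36,"e":46,"xr":84,"yvx":46}
After op 4 (replace /dm 48): {"dm":48,"e":46,"xr":84,"yvx":46}
After op 5 (add /xr 95): {"dm":48,"e":46,"xr":95,"yvx":46}
After op 6 (replace /e 80): {"dm":48,"e":80,"xr":95,"yvx":46}
After op 7 (remove /e): {"dm":48,"xr":95,"yvx":46}
After op 8 (replace /xr 85): {"dm":48,"xr":85,"yvx":46}
After op 9 (replace /dm 82): {"dm":82,"xr":85,"yvx":46}
After op 10 (remove /dm): {"xr":85,"yvx":46}
After op 11 (replace /xr 84): {"xr":84,"yvx":46}
After op 12 (add /zwr 58): {"xr":84,"yvx":46,"zwr":58}
After op 13 (add /rju 20): {"rju":20,"xr":84,"yvx":46,"zwr":58}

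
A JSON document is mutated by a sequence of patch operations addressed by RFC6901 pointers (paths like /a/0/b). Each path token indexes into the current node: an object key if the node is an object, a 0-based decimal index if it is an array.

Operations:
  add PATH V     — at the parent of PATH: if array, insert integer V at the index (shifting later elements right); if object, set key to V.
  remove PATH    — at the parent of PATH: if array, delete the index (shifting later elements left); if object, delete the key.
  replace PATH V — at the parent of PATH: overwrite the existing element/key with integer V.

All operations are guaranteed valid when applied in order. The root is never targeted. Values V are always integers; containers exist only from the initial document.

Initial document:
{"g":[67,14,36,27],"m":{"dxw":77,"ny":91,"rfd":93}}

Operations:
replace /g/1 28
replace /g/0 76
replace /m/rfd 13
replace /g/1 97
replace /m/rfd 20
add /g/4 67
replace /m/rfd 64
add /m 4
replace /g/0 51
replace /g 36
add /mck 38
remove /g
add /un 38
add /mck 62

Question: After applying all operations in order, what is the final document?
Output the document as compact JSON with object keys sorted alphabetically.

After op 1 (replace /g/1 28): {"g":[67,28,36,27],"m":{"dxw":77,"ny":91,"rfd":93}}
After op 2 (replace /g/0 76): {"g":[76,28,36,27],"m":{"dxw":77,"ny":91,"rfd":93}}
After op 3 (replace /m/rfd 13): {"g":[76,28,36,27],"m":{"dxw":77,"ny":91,"rfd":13}}
After op 4 (replace /g/1 97): {"g":[76,97,36,27],"m":{"dxw":77,"ny":91,"rfd":13}}
After op 5 (replace /m/rfd 20): {"g":[76,97,36,27],"m":{"dxw":77,"ny":91,"rfd":20}}
After op 6 (add /g/4 67): {"g":[76,97,36,27,67],"m":{"dxw":77,"ny":91,"rfd":20}}
After op 7 (replace /m/rfd 64): {"g":[76,97,36,27,67],"m":{"dxw":77,"ny":91,"rfd":64}}
After op 8 (add /m 4): {"g":[76,97,36,27,67],"m":4}
After op 9 (replace /g/0 51): {"g":[51,97,36,27,67],"m":4}
After op 10 (replace /g 36): {"g":36,"m":4}
After op 11 (add /mck 38): {"g":36,"m":4,"mck":38}
After op 12 (remove /g): {"m":4,"mck":38}
After op 13 (add /un 38): {"m":4,"mck":38,"un":38}
After op 14 (add /mck 62): {"m":4,"mck":62,"un":38}

Answer: {"m":4,"mck":62,"un":38}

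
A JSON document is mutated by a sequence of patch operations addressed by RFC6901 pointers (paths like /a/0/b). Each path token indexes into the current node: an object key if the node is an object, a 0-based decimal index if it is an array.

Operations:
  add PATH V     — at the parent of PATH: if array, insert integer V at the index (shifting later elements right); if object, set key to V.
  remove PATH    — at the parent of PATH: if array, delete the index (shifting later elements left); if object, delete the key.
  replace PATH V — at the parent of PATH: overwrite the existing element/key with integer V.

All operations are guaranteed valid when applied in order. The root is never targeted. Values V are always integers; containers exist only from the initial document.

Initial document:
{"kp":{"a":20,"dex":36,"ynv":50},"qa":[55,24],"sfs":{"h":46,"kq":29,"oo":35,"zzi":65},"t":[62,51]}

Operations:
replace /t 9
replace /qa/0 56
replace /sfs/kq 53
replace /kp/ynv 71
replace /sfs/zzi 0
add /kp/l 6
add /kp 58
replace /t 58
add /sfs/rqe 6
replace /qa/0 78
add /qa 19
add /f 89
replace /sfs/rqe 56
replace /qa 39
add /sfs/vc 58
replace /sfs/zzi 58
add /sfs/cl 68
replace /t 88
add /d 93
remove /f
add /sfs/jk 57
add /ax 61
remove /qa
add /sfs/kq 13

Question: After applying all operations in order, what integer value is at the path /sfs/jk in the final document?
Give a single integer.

Answer: 57

Derivation:
After op 1 (replace /t 9): {"kp":{"a":20,"dex":36,"ynv":50},"qa":[55,24],"sfs":{"h":46,"kq":29,"oo":35,"zzi":65},"t":9}
After op 2 (replace /qa/0 56): {"kp":{"a":20,"dex":36,"ynv":50},"qa":[56,24],"sfs":{"h":46,"kq":29,"oo":35,"zzi":65},"t":9}
After op 3 (replace /sfs/kq 53): {"kp":{"a":20,"dex":36,"ynv":50},"qa":[56,24],"sfs":{"h":46,"kq":53,"oo":35,"zzi":65},"t":9}
After op 4 (replace /kp/ynv 71): {"kp":{"a":20,"dex":36,"ynv":71},"qa":[56,24],"sfs":{"h":46,"kq":53,"oo":35,"zzi":65},"t":9}
After op 5 (replace /sfs/zzi 0): {"kp":{"a":20,"dex":36,"ynv":71},"qa":[56,24],"sfs":{"h":46,"kq":53,"oo":35,"zzi":0},"t":9}
After op 6 (add /kp/l 6): {"kp":{"a":20,"dex":36,"l":6,"ynv":71},"qa":[56,24],"sfs":{"h":46,"kq":53,"oo":35,"zzi":0},"t":9}
After op 7 (add /kp 58): {"kp":58,"qa":[56,24],"sfs":{"h":46,"kq":53,"oo":35,"zzi":0},"t":9}
After op 8 (replace /t 58): {"kp":58,"qa":[56,24],"sfs":{"h":46,"kq":53,"oo":35,"zzi":0},"t":58}
After op 9 (add /sfs/rqe 6): {"kp":58,"qa":[56,24],"sfs":{"h":46,"kq":53,"oo":35,"rqe":6,"zzi":0},"t":58}
After op 10 (replace /qa/0 78): {"kp":58,"qa":[78,24],"sfs":{"h":46,"kq":53,"oo":35,"rqe":6,"zzi":0},"t":58}
After op 11 (add /qa 19): {"kp":58,"qa":19,"sfs":{"h":46,"kq":53,"oo":35,"rqe":6,"zzi":0},"t":58}
After op 12 (add /f 89): {"f":89,"kp":58,"qa":19,"sfs":{"h":46,"kq":53,"oo":35,"rqe":6,"zzi":0},"t":58}
After op 13 (replace /sfs/rqe 56): {"f":89,"kp":58,"qa":19,"sfs":{"h":46,"kq":53,"oo":35,"rqe":56,"zzi":0},"t":58}
After op 14 (replace /qa 39): {"f":89,"kp":58,"qa":39,"sfs":{"h":46,"kq":53,"oo":35,"rqe":56,"zzi":0},"t":58}
After op 15 (add /sfs/vc 58): {"f":89,"kp":58,"qa":39,"sfs":{"h":46,"kq":53,"oo":35,"rqe":56,"vc":58,"zzi":0},"t":58}
After op 16 (replace /sfs/zzi 58): {"f":89,"kp":58,"qa":39,"sfs":{"h":46,"kq":53,"oo":35,"rqe":56,"vc":58,"zzi":58},"t":58}
After op 17 (add /sfs/cl 68): {"f":89,"kp":58,"qa":39,"sfs":{"cl":68,"h":46,"kq":53,"oo":35,"rqe":56,"vc":58,"zzi":58},"t":58}
After op 18 (replace /t 88): {"f":89,"kp":58,"qa":39,"sfs":{"cl":68,"h":46,"kq":53,"oo":35,"rqe":56,"vc":58,"zzi":58},"t":88}
After op 19 (add /d 93): {"d":93,"f":89,"kp":58,"qa":39,"sfs":{"cl":68,"h":46,"kq":53,"oo":35,"rqe":56,"vc":58,"zzi":58},"t":88}
After op 20 (remove /f): {"d":93,"kp":58,"qa":39,"sfs":{"cl":68,"h":46,"kq":53,"oo":35,"rqe":56,"vc":58,"zzi":58},"t":88}
After op 21 (add /sfs/jk 57): {"d":93,"kp":58,"qa":39,"sfs":{"cl":68,"h":46,"jk":57,"kq":53,"oo":35,"rqe":56,"vc":58,"zzi":58},"t":88}
After op 22 (add /ax 61): {"ax":61,"d":93,"kp":58,"qa":39,"sfs":{"cl":68,"h":46,"jk":57,"kq":53,"oo":35,"rqe":56,"vc":58,"zzi":58},"t":88}
After op 23 (remove /qa): {"ax":61,"d":93,"kp":58,"sfs":{"cl":68,"h":46,"jk":57,"kq":53,"oo":35,"rqe":56,"vc":58,"zzi":58},"t":88}
After op 24 (add /sfs/kq 13): {"ax":61,"d":93,"kp":58,"sfs":{"cl":68,"h":46,"jk":57,"kq":13,"oo":35,"rqe":56,"vc":58,"zzi":58},"t":88}
Value at /sfs/jk: 57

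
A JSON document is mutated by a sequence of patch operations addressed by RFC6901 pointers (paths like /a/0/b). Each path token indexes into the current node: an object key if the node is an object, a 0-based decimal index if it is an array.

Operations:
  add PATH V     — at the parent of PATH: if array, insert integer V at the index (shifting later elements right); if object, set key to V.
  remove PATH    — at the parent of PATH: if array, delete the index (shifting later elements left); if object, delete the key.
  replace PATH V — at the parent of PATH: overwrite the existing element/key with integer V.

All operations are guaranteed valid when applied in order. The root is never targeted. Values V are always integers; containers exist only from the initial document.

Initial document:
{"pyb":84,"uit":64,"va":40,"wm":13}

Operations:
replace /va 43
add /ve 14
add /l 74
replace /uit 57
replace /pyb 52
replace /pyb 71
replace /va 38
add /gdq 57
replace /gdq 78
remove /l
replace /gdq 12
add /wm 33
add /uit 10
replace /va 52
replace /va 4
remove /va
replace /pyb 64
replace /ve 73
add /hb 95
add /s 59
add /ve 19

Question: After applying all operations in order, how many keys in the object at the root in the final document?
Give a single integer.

After op 1 (replace /va 43): {"pyb":84,"uit":64,"va":43,"wm":13}
After op 2 (add /ve 14): {"pyb":84,"uit":64,"va":43,"ve":14,"wm":13}
After op 3 (add /l 74): {"l":74,"pyb":84,"uit":64,"va":43,"ve":14,"wm":13}
After op 4 (replace /uit 57): {"l":74,"pyb":84,"uit":57,"va":43,"ve":14,"wm":13}
After op 5 (replace /pyb 52): {"l":74,"pyb":52,"uit":57,"va":43,"ve":14,"wm":13}
After op 6 (replace /pyb 71): {"l":74,"pyb":71,"uit":57,"va":43,"ve":14,"wm":13}
After op 7 (replace /va 38): {"l":74,"pyb":71,"uit":57,"va":38,"ve":14,"wm":13}
After op 8 (add /gdq 57): {"gdq":57,"l":74,"pyb":71,"uit":57,"va":38,"ve":14,"wm":13}
After op 9 (replace /gdq 78): {"gdq":78,"l":74,"pyb":71,"uit":57,"va":38,"ve":14,"wm":13}
After op 10 (remove /l): {"gdq":78,"pyb":71,"uit":57,"va":38,"ve":14,"wm":13}
After op 11 (replace /gdq 12): {"gdq":12,"pyb":71,"uit":57,"va":38,"ve":14,"wm":13}
After op 12 (add /wm 33): {"gdq":12,"pyb":71,"uit":57,"va":38,"ve":14,"wm":33}
After op 13 (add /uit 10): {"gdq":12,"pyb":71,"uit":10,"va":38,"ve":14,"wm":33}
After op 14 (replace /va 52): {"gdq":12,"pyb":71,"uit":10,"va":52,"ve":14,"wm":33}
After op 15 (replace /va 4): {"gdq":12,"pyb":71,"uit":10,"va":4,"ve":14,"wm":33}
After op 16 (remove /va): {"gdq":12,"pyb":71,"uit":10,"ve":14,"wm":33}
After op 17 (replace /pyb 64): {"gdq":12,"pyb":64,"uit":10,"ve":14,"wm":33}
After op 18 (replace /ve 73): {"gdq":12,"pyb":64,"uit":10,"ve":73,"wm":33}
After op 19 (add /hb 95): {"gdq":12,"hb":95,"pyb":64,"uit":10,"ve":73,"wm":33}
After op 20 (add /s 59): {"gdq":12,"hb":95,"pyb":64,"s":59,"uit":10,"ve":73,"wm":33}
After op 21 (add /ve 19): {"gdq":12,"hb":95,"pyb":64,"s":59,"uit":10,"ve":19,"wm":33}
Size at the root: 7

Answer: 7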